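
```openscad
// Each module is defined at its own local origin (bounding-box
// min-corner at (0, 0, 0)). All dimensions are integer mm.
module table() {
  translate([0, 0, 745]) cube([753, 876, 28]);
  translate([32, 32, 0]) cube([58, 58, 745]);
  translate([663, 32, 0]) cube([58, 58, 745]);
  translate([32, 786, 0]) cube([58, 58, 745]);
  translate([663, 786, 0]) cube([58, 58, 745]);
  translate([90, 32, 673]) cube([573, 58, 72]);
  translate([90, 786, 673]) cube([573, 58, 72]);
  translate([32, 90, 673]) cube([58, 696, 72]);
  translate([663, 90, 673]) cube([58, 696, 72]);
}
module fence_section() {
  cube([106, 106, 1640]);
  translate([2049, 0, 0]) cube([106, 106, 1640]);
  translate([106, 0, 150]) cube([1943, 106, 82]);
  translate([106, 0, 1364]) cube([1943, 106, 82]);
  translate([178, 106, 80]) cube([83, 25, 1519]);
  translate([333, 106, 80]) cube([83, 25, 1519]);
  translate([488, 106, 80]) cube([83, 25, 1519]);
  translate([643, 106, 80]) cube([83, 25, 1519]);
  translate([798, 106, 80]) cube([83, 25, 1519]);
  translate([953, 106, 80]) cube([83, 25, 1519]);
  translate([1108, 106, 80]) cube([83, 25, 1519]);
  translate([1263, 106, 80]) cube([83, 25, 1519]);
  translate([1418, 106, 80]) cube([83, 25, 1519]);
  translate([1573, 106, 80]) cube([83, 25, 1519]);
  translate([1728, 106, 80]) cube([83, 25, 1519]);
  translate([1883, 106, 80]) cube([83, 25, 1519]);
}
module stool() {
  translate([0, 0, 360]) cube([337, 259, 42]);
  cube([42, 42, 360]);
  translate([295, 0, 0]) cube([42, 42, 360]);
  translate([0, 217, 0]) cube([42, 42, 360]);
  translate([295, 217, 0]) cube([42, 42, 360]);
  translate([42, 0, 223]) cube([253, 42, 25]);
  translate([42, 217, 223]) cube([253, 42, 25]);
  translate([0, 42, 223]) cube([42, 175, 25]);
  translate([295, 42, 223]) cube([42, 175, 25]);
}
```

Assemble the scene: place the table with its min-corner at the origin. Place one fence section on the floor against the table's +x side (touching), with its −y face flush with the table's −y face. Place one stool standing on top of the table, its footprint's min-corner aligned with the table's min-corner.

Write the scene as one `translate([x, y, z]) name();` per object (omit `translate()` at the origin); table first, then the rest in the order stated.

table();
translate([753, 0, 0]) fence_section();
translate([0, 0, 773]) stool();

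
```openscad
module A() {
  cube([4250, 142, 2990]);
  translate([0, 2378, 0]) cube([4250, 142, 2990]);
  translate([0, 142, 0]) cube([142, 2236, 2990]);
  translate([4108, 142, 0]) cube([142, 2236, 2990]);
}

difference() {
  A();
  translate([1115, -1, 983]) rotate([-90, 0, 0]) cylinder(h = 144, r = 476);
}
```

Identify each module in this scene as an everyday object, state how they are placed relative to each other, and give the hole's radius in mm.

A is a house frame. The house frame has a circular hole through its front wall. The hole's radius is 476 mm.

The subtracted cylinder has r = 476 mm.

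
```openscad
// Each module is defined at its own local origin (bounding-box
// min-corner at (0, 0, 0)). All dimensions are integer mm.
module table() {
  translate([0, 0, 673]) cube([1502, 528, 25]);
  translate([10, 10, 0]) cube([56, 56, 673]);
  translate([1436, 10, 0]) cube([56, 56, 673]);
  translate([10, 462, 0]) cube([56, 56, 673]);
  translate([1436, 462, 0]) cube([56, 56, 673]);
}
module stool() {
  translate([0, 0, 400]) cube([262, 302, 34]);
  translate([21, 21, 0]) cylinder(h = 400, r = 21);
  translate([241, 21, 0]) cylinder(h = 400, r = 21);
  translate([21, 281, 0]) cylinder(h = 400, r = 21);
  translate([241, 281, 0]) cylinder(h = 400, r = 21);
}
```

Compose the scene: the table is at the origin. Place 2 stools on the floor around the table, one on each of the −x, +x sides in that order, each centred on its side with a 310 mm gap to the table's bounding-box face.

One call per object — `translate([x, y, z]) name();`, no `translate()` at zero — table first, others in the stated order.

table();
translate([-572, 113, 0]) stool();
translate([1812, 113, 0]) stool();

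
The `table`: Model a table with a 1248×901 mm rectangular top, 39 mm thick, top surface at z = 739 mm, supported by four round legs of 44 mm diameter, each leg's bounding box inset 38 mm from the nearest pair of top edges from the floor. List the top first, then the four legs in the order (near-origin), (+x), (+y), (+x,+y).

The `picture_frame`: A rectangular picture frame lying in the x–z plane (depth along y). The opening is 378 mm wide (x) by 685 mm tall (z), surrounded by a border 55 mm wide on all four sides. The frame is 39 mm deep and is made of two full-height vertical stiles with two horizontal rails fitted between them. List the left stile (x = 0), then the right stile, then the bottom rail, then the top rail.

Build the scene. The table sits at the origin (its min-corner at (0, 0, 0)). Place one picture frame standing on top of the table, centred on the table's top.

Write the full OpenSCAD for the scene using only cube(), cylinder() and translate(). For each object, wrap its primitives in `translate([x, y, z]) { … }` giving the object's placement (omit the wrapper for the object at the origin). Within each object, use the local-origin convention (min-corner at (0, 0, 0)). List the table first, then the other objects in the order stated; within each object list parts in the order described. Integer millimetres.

translate([0, 0, 700]) cube([1248, 901, 39]);
translate([60, 60, 0]) cylinder(h = 700, r = 22);
translate([1188, 60, 0]) cylinder(h = 700, r = 22);
translate([60, 841, 0]) cylinder(h = 700, r = 22);
translate([1188, 841, 0]) cylinder(h = 700, r = 22);
translate([380, 431, 739]) {
  cube([55, 39, 795]);
  translate([433, 0, 0]) cube([55, 39, 795]);
  translate([55, 0, 0]) cube([378, 39, 55]);
  translate([55, 0, 740]) cube([378, 39, 55]);
}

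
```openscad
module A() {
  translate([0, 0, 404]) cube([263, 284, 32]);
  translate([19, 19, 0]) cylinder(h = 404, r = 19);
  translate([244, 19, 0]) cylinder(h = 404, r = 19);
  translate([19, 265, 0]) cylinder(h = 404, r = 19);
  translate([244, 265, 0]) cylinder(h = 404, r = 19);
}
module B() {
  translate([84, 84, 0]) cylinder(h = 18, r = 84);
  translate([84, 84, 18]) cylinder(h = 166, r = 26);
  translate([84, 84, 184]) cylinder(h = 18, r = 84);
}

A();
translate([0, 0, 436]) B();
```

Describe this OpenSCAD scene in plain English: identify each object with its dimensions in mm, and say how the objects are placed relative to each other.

A is a four-legged stool. The seat is a 263×284×32 mm slab whose top surface is at z = 436 mm; four round legs, each 38 mm in diameter, run from the floor (z = 0) to the underside of the seat, each leg's axis is inset half a diameter from the nearest pair of seat edges (so the leg's bounding box is flush with the corner).

B is a spool: two coaxial disc flanges of radius 84 mm and thickness 18 mm, joined by a core cylinder of radius 26 mm and height 166 mm. The lower flange rests on z = 0 and the three cylinders share a vertical axis.

The spool is on top of the stool.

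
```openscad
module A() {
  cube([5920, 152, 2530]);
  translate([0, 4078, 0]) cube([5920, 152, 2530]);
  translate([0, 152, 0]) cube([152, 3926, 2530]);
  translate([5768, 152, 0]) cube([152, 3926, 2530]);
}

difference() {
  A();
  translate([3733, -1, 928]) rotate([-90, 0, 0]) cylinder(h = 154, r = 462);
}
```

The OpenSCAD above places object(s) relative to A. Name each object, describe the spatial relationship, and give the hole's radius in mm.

The subtracted cylinder has r = 462 mm.

A is a house frame. The house frame has a circular hole through its front wall. The hole's radius is 462 mm.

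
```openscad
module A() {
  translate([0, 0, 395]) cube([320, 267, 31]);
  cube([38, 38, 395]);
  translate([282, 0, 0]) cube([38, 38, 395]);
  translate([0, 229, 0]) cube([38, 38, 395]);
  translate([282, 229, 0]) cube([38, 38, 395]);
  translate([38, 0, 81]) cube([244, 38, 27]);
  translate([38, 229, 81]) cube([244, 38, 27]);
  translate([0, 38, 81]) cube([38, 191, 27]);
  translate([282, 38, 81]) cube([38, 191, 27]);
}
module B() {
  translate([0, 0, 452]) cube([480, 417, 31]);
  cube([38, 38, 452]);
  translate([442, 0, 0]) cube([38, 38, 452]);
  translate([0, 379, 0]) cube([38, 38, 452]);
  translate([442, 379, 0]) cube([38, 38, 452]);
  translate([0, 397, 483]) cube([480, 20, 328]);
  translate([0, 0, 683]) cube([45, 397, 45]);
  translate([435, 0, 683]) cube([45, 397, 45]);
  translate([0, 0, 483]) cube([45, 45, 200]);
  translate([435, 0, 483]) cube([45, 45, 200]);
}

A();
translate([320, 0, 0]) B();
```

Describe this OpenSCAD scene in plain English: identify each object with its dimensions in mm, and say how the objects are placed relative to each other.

A is a simple wooden stool: a rectangular seat 320 mm (x) by 267 mm (y), 31 mm thick, top face at z = 426 mm, on four square legs, each 38×38 mm in cross-section. The legs rest on z = 0, each flush with a corner of the seat. Four stretchers, 38 mm wide and 27 mm tall, connect adjacent legs with their undersides at z = 81 mm, each running between the inner faces of the legs it joins and aligned with the legs' outer faces on the other axis.

B is a chair. The seat is a 480×417×31 mm slab with its top at z = 483 mm, on four 38×38 mm corner legs (flush with the seat edges, standing on z = 0). A flat backrest 20 mm thick, 328 mm tall, spans the full seat width and rises from the seat top along its +y edge, rear face flush with the rear of the seat. Two armrests of 45×45 mm section run along each side from the seat's front edge to the front of the backrest, top faces 245 mm above the seat top and outer faces flush with the seat's x-edges; a 45×45 mm post under the front of each armrest stands on the seat at the front corner.

The chair is against the stool's +x side, with their −y faces flush.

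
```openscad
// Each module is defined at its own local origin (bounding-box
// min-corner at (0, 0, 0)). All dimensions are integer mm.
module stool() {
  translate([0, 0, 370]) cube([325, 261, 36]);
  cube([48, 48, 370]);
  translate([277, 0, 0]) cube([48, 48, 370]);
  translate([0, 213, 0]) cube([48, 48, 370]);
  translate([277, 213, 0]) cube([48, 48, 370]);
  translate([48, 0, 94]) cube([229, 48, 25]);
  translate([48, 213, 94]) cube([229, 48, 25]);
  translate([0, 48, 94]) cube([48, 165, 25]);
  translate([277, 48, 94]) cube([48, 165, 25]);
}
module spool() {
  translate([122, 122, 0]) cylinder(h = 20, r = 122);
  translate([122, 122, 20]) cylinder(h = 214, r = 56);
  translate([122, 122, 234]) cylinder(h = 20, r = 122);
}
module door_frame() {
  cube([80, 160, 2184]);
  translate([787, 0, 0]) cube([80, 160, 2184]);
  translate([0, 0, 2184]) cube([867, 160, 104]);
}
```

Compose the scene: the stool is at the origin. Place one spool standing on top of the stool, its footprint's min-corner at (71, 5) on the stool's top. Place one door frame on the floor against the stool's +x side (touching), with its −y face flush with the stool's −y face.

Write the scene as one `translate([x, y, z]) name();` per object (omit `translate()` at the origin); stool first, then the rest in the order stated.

stool();
translate([71, 5, 406]) spool();
translate([325, 0, 0]) door_frame();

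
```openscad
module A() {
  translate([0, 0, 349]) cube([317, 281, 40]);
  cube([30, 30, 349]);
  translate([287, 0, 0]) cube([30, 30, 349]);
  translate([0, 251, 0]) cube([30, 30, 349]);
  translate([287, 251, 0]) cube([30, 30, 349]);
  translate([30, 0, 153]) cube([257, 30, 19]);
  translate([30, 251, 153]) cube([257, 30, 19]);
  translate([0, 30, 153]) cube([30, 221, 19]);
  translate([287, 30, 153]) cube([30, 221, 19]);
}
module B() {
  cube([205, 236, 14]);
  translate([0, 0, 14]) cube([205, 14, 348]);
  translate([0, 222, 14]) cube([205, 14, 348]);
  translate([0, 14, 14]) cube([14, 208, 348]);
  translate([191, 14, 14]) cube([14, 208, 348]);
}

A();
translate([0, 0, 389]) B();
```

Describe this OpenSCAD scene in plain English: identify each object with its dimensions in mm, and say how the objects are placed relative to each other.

A is a four-legged stool. The seat is 317×281 mm, 40 mm thick, top at z = 389 mm. It stands on four square legs, each 30×30 mm in cross-section, from z = 0 to the seat underside, each flush with a corner of the seat. Four stretchers, 30 mm wide and 19 mm tall, connect adjacent legs with their undersides at z = 153 mm, each running between the inner faces of the legs it joins and aligned with the legs' outer faces on the other axis.

B is an open storage box with external size 205×236×362 mm and wall thickness 14 mm (the base is also 14 mm thick). The base covers the whole footprint; the four walls stand on the base, with the y-facing walls full-width and the x-facing walls fitting between their inner faces.

The open box is on top of the stool.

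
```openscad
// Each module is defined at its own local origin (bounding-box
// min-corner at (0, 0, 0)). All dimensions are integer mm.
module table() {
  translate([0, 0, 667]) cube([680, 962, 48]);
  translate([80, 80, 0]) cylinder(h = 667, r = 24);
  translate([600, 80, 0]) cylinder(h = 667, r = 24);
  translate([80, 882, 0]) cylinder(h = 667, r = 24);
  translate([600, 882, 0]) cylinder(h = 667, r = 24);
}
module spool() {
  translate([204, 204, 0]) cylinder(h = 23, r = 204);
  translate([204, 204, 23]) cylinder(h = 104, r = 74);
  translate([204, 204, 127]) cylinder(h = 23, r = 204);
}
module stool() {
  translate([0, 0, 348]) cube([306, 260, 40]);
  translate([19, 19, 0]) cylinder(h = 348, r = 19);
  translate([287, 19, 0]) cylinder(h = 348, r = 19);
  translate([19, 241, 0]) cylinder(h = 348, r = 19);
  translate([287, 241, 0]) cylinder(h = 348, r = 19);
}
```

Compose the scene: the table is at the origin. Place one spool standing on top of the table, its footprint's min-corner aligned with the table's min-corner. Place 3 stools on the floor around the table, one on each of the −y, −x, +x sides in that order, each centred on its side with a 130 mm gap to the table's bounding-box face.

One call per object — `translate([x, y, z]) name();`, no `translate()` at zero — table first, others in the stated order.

table();
translate([0, 0, 715]) spool();
translate([187, -390, 0]) stool();
translate([-436, 351, 0]) stool();
translate([810, 351, 0]) stool();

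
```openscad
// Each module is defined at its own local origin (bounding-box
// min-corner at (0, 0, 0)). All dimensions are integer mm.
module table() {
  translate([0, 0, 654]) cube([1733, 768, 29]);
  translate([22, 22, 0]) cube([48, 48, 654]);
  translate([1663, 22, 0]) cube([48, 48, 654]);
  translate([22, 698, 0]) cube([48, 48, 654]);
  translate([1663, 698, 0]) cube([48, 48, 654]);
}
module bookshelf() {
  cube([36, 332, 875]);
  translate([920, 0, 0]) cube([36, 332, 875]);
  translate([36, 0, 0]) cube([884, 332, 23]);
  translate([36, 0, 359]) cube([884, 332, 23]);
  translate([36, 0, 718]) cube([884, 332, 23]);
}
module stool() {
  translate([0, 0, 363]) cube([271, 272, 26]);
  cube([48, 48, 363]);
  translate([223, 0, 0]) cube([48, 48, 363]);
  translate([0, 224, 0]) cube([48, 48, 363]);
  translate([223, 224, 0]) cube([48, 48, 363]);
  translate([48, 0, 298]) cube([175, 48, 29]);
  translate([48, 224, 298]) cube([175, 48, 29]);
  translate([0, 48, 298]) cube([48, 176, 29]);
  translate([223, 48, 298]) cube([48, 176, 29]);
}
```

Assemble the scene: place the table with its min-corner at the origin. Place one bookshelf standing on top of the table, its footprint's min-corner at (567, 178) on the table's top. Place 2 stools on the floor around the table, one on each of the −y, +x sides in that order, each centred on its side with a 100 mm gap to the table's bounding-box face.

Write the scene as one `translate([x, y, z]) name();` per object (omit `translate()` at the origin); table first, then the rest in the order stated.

table();
translate([567, 178, 683]) bookshelf();
translate([731, -372, 0]) stool();
translate([1833, 248, 0]) stool();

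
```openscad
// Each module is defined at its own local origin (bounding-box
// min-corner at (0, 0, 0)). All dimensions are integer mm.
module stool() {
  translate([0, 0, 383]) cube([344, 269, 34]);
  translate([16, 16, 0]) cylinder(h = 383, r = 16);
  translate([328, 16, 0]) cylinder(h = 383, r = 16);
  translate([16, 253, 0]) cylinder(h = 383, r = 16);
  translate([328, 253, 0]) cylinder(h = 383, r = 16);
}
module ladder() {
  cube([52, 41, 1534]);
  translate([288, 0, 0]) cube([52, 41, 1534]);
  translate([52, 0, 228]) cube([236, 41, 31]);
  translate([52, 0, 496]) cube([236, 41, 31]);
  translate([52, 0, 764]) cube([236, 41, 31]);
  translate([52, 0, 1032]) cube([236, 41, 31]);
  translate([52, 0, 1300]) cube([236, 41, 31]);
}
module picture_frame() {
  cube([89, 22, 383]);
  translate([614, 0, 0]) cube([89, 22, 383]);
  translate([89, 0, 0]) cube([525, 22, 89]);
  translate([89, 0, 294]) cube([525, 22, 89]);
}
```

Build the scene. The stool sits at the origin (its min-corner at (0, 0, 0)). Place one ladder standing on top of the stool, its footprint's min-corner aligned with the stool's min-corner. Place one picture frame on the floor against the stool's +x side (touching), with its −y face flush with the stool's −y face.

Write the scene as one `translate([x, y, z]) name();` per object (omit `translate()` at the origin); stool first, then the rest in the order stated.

stool();
translate([0, 0, 417]) ladder();
translate([344, 0, 0]) picture_frame();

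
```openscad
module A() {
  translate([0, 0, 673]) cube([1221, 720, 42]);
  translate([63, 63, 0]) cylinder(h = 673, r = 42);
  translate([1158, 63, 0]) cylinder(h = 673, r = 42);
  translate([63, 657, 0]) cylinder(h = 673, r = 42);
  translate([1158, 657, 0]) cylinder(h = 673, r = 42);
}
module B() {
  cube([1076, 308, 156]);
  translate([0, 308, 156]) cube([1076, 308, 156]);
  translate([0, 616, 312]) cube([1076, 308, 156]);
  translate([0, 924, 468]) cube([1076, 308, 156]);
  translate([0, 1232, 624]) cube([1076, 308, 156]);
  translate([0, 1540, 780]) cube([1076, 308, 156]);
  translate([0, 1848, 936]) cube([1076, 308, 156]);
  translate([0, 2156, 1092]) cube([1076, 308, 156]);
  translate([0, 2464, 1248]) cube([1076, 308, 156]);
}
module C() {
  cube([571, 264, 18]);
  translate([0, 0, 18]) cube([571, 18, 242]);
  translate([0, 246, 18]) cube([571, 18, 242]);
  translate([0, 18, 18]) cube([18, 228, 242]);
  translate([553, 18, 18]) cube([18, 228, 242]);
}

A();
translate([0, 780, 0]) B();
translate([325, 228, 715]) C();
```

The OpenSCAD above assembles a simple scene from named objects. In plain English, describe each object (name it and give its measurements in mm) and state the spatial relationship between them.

A is a table: top 1221 mm (x) × 720 mm (y), 42 mm thick, upper face at z = 715 mm, on four round legs of 84 mm diameter, each leg's bounding box inset 21 mm from the nearest pair of top edges, running from z = 0 to the bottom of the top.

B is a straight staircase of 9 solid steps. Each step is 1076 mm wide (x), 308 mm deep (y, the going) and 156 mm tall (the rise). The first step rests on the floor; each subsequent step sits one going further in +y and one rise higher in +z, directly behind and above the previous step with no overlap.

C is an open storage box with external size 571×264×260 mm and wall thickness 18 mm (the base is also 18 mm thick). The base covers the whole footprint; the four walls stand on the base, with the y-facing walls full-width and the x-facing walls fitting between their inner faces.

The staircase is on the floor beside the table on its +y side. The open box is on top of the table, centred.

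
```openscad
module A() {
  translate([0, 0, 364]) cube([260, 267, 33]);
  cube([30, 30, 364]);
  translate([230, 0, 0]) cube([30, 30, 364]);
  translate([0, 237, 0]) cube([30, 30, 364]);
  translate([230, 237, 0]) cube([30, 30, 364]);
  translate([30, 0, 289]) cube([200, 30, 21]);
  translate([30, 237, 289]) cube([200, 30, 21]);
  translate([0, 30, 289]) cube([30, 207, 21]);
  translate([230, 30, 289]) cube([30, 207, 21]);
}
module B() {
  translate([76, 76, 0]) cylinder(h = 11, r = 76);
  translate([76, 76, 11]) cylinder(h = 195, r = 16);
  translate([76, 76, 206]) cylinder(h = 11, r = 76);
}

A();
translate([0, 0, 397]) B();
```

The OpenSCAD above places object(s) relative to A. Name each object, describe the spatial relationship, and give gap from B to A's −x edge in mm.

A is a stool. B is a spool. The spool is on top of the stool. The gap from the spool to the stool's −x edge is 0 mm.

The spool's min-x is at 0; the stool's min-x is 0; gap = 0 mm.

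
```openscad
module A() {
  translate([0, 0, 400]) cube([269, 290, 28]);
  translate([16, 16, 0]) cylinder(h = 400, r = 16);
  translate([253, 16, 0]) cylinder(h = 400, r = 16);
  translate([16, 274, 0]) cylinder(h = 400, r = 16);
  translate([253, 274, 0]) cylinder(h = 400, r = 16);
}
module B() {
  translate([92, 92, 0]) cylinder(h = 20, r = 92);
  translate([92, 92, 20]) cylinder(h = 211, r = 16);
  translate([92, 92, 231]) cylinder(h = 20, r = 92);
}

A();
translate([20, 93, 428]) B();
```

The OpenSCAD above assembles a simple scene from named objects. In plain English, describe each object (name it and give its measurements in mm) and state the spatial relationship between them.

A is a four-legged stool. The seat is 269×290 mm, 28 mm thick, top at z = 428 mm. It stands on four round legs, each 32 mm in diameter, from z = 0 to the seat underside, each leg's axis is inset half a diameter from the nearest pair of seat edges (so the leg's bounding box is flush with the corner).

B is a spool: two coaxial disc flanges of radius 92 mm and thickness 20 mm, joined by a core cylinder of radius 16 mm and height 211 mm. The lower flange rests on z = 0 and the three cylinders share a vertical axis.

The spool is on top of the stool.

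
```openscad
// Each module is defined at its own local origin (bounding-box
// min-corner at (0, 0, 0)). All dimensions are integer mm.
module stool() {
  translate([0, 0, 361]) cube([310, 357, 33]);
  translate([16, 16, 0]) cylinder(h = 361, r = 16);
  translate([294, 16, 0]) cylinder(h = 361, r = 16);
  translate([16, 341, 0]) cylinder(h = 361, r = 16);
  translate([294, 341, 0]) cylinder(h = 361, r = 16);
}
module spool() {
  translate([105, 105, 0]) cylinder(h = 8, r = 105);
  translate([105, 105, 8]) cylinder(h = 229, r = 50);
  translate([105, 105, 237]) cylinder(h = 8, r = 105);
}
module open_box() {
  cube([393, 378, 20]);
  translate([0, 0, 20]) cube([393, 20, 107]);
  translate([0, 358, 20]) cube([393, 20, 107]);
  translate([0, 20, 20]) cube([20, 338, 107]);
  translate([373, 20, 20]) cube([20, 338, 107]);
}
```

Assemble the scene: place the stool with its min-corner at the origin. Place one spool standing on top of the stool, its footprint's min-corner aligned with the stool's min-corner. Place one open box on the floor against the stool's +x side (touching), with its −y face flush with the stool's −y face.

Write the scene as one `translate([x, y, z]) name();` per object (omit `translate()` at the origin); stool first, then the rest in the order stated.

stool();
translate([0, 0, 394]) spool();
translate([310, 0, 0]) open_box();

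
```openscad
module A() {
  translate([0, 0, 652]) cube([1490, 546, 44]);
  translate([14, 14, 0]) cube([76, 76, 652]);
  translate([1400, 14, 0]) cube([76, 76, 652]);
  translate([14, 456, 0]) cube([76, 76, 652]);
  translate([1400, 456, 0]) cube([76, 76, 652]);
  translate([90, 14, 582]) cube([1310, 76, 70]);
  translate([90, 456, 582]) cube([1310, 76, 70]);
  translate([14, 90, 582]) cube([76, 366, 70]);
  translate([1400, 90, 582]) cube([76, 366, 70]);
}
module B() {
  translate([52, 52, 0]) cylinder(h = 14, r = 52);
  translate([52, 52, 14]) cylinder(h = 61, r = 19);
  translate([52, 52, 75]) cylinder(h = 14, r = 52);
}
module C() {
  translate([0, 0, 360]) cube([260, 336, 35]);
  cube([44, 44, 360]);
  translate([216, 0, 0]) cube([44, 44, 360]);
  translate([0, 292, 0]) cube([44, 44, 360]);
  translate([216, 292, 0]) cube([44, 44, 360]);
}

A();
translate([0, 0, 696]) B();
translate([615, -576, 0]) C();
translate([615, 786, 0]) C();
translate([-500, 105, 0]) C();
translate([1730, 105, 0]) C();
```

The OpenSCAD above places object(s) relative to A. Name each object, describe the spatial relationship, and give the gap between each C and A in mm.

A is a table. B is a spool. C is a stool. The spool is on top of the table. Four stools sit around the table at the −y, +y, −x, +x sides. The gap between each stool and the table is 240 mm.

Each stool's nearest face is 240 mm from the table's bounding box.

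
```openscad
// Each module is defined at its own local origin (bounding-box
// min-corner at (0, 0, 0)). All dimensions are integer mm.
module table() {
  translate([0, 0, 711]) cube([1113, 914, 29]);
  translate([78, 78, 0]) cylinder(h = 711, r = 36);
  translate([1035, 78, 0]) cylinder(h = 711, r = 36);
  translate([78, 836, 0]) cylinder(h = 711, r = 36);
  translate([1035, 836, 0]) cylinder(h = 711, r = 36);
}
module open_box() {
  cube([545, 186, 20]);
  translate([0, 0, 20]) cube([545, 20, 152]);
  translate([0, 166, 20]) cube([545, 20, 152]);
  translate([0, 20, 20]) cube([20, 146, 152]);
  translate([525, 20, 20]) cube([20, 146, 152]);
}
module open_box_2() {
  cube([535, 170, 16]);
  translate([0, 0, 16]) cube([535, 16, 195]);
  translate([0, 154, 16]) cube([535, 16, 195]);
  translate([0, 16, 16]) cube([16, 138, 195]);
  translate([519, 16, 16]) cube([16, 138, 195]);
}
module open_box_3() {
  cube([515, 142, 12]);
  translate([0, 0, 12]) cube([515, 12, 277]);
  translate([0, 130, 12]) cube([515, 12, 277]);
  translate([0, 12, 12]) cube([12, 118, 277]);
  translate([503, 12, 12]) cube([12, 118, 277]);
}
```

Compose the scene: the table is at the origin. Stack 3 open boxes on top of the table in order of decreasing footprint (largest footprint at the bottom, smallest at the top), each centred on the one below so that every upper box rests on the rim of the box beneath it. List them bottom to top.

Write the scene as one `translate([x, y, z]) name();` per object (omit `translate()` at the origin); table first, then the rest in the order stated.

table();
translate([284, 364, 740]) open_box();
translate([289, 372, 912]) open_box_2();
translate([299, 386, 1123]) open_box_3();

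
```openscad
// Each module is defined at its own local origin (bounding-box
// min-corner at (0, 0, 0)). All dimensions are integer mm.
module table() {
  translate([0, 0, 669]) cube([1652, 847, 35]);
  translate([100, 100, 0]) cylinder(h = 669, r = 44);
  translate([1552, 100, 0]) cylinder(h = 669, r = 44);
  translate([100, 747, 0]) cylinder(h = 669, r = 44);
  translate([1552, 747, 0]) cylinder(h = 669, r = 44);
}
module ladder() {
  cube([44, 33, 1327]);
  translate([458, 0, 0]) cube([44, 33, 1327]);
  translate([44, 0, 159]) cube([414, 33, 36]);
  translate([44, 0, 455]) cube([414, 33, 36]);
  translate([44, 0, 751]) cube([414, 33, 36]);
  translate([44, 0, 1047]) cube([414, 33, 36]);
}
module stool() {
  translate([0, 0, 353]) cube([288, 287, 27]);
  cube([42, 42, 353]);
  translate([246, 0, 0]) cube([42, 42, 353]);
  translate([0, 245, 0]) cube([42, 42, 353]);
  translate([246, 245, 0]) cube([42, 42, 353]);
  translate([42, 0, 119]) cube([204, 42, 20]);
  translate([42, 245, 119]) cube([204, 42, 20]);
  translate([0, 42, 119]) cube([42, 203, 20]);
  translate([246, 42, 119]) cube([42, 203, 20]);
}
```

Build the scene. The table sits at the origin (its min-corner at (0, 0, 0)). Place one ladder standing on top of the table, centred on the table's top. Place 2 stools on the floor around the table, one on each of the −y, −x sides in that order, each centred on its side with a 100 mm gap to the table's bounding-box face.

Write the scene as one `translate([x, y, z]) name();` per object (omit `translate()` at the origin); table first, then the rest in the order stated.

table();
translate([575, 407, 704]) ladder();
translate([682, -387, 0]) stool();
translate([-388, 280, 0]) stool();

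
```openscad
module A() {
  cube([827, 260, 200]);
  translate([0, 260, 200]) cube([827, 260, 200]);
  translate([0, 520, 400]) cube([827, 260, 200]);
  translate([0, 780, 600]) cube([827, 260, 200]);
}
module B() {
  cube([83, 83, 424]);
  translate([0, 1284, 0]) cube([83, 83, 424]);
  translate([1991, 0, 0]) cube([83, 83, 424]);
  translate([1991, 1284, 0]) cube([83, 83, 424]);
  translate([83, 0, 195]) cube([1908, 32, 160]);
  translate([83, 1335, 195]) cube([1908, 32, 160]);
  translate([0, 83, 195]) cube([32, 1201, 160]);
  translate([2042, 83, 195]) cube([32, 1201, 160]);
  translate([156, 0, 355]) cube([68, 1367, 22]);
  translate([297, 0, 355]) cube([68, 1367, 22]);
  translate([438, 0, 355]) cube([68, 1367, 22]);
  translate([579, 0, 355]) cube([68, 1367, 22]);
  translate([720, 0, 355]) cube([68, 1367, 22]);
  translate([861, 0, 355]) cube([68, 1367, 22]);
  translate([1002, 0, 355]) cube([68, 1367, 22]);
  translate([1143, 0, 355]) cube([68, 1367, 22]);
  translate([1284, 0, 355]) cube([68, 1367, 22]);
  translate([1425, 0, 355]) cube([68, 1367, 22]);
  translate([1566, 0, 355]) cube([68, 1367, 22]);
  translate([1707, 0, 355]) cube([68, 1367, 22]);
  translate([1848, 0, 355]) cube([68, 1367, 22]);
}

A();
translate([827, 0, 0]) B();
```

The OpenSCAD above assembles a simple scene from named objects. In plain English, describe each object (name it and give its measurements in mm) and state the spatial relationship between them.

A is a straight staircase of 4 solid steps. Each step is 827 mm wide (x), 260 mm deep (y, the going) and 200 mm tall (the rise). The first step rests on the floor; each subsequent step sits one going further in +y and one rise higher in +z, directly behind and above the previous step with no overlap.

B is a bed frame 2074 mm long (x) by 1367 mm wide (y). Four 83×83 mm corner posts, 424 mm tall, at the corners of the footprint. Four rails of 32 mm thickness and 160 mm height run between adjacent posts with their undersides at z = 195 mm, their outer faces flush with the outside of the frame (the two x-running rails run between the posts' inner faces; the two y-running rails run between the posts' inner faces). 13 slats, each 68 mm wide (x) and 22 mm thick, lie across the top of the two x-running rails, running the full 1367 mm width of the frame in y; the slats are evenly spaced along x between the inner faces of the end posts with equal gaps (rounded down to the nearest mm) at the −x end and between each pair — any rounding remainder accumulates at the +x end.

The bed frame is against the staircase's +x side, with their −y faces flush.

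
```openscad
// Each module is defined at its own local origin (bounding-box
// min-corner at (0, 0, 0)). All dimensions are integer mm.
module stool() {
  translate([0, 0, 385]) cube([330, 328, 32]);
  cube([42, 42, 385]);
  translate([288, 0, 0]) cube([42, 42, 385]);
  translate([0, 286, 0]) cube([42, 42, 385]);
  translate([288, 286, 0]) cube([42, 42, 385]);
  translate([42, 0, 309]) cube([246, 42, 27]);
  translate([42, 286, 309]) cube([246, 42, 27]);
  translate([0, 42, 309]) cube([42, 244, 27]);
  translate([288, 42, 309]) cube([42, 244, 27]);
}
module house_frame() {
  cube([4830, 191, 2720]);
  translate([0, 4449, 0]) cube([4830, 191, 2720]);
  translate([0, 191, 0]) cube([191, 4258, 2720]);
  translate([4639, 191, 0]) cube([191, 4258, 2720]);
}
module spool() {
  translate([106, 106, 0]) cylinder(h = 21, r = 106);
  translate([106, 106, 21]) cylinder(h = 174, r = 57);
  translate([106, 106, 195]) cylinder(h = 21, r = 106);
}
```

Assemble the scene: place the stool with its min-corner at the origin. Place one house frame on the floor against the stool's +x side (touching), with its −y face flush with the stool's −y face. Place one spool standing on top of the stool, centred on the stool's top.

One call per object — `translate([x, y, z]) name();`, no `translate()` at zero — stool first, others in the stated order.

stool();
translate([330, 0, 0]) house_frame();
translate([59, 58, 417]) spool();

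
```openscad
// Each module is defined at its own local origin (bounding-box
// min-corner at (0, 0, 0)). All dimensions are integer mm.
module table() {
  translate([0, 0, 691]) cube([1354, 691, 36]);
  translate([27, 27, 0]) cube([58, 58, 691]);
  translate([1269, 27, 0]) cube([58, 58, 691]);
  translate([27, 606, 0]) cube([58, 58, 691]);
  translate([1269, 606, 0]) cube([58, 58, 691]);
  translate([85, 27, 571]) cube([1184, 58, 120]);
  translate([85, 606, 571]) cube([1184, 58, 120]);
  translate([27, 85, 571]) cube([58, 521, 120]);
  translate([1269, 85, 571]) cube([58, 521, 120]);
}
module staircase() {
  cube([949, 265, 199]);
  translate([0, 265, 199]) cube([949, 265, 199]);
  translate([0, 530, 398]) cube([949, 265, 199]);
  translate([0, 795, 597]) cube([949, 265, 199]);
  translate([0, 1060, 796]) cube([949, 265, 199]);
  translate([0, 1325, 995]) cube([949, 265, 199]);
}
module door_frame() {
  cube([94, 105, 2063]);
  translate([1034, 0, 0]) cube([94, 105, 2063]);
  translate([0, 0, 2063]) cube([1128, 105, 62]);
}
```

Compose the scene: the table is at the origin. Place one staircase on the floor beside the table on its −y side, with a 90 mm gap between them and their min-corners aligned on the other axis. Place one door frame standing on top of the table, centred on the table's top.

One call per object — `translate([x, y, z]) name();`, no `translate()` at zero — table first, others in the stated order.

table();
translate([0, -1680, 0]) staircase();
translate([113, 293, 727]) door_frame();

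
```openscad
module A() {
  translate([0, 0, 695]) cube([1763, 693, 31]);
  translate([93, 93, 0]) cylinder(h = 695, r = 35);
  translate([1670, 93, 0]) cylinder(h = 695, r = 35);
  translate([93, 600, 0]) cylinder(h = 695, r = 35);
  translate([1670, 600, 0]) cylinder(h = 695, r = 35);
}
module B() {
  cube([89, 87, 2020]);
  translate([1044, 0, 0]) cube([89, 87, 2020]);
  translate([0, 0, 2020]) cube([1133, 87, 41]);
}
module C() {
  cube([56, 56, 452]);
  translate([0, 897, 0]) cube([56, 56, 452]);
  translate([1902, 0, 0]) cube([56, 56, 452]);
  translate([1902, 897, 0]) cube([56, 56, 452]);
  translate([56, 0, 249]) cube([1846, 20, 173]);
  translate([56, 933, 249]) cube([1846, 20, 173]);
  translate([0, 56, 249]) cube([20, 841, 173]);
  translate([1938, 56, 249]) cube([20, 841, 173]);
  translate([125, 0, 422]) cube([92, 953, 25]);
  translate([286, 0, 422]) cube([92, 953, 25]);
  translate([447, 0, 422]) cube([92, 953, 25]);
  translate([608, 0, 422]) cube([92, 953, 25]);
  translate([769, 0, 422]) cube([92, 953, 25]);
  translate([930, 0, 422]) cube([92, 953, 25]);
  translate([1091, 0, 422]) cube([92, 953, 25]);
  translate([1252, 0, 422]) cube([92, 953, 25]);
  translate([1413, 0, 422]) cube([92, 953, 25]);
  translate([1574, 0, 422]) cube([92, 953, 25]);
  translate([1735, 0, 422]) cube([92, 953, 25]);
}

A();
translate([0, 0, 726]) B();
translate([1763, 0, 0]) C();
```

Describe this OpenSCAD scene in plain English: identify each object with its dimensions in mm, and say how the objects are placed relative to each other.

A is a table: top 1763 mm (x) × 693 mm (y), 31 mm thick, upper face at z = 726 mm, on four round legs of 70 mm diameter, each leg's bounding box inset 58 mm from the nearest pair of top edges, running from z = 0 to the bottom of the top.

B is a door frame. The clear opening is 955 mm wide and 2020 mm high. Two 89 mm wide jambs, 87 mm deep, stand either side of the opening from the floor to the top of the opening. A 41 mm thick head sits across the top of both jambs, spanning the full outside width of the frame.

C is a bed frame 1958 mm long (x) by 953 mm wide (y). Four 56×56 mm corner posts, 452 mm tall, at the corners of the footprint. Four rails of 20 mm thickness and 173 mm height run between adjacent posts with their undersides at z = 249 mm, their outer faces flush with the outside of the frame (the two x-running rails run between the posts' inner faces; the two y-running rails run between the posts' inner faces). 11 slats, each 92 mm wide (x) and 25 mm thick, lie across the top of the two x-running rails, running the full 953 mm width of the frame in y; the slats are evenly spaced along x between the inner faces of the end posts with equal gaps (rounded down to the nearest mm) at the −x end and between each pair — any rounding remainder accumulates at the +x end.

The door frame is on top of the table. The bed frame is against the table's +x side, with their −y faces flush.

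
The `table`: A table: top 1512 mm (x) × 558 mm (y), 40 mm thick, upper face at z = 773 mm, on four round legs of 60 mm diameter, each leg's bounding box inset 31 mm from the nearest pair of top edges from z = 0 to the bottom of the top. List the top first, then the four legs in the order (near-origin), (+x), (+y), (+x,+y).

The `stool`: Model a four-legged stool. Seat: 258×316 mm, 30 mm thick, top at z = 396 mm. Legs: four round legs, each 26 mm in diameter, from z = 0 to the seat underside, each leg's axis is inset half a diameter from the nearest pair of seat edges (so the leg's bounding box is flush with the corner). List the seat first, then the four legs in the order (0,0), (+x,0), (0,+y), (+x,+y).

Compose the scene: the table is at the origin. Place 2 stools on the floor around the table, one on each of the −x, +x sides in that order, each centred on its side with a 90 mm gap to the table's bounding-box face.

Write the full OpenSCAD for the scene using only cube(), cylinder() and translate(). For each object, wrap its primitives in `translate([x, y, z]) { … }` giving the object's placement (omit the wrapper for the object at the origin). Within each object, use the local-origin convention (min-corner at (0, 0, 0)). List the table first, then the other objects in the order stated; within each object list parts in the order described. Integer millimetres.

translate([0, 0, 733]) cube([1512, 558, 40]);
translate([61, 61, 0]) cylinder(h = 733, r = 30);
translate([1451, 61, 0]) cylinder(h = 733, r = 30);
translate([61, 497, 0]) cylinder(h = 733, r = 30);
translate([1451, 497, 0]) cylinder(h = 733, r = 30);
translate([-348, 121, 0]) {
  translate([0, 0, 366]) cube([258, 316, 30]);
  translate([13, 13, 0]) cylinder(h = 366, r = 13);
  translate([245, 13, 0]) cylinder(h = 366, r = 13);
  translate([13, 303, 0]) cylinder(h = 366, r = 13);
  translate([245, 303, 0]) cylinder(h = 366, r = 13);
}
translate([1602, 121, 0]) {
  translate([0, 0, 366]) cube([258, 316, 30]);
  translate([13, 13, 0]) cylinder(h = 366, r = 13);
  translate([245, 13, 0]) cylinder(h = 366, r = 13);
  translate([13, 303, 0]) cylinder(h = 366, r = 13);
  translate([245, 303, 0]) cylinder(h = 366, r = 13);
}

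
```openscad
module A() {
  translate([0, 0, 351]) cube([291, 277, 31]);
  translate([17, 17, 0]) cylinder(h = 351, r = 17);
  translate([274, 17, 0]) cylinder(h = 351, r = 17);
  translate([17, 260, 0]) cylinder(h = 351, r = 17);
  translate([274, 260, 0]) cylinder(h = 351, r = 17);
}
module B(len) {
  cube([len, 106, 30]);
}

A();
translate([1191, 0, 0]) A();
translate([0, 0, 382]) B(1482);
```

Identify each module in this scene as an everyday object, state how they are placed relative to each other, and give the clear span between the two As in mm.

Second stool starts at x = 1191; first ends at x = 291; clear span = 1191 − 291 = 900 mm.

A is a stool. B is a beam. A beam spans the tops of two stools. The clear span between the two stools is 900 mm.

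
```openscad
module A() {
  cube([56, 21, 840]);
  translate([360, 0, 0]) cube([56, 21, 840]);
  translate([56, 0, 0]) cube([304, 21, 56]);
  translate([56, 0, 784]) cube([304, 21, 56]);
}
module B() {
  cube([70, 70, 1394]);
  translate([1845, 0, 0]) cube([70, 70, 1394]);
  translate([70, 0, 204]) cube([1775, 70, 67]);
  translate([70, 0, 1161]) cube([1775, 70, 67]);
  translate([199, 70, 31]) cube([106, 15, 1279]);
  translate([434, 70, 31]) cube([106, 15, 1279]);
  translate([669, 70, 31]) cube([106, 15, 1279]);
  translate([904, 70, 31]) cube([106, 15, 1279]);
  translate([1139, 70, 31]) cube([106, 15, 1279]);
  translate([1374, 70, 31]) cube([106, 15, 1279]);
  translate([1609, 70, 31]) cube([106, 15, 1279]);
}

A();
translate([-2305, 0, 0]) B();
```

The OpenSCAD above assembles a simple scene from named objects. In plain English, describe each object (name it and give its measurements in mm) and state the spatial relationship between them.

A is a rectangular picture frame lying in the x–z plane (depth along y). The opening is 304 mm wide (x) by 728 mm tall (z), surrounded by a border 56 mm wide on all four sides. The frame is 21 mm deep and is made of two full-height vertical stiles with two horizontal rails fitted between them.

B is a fence section. Two 70×70 mm posts, 1394 mm tall, stand on the floor with a clear span of 1775 mm between their inner faces. Two horizontal rails of 70×67 mm section span the gap between the posts with their undersides at z = 204 mm and z = 1161 mm, flush with the posts' −y face. 7 pickets, each 106 mm wide, 15 mm thick and 1279 mm tall, are fixed to the +y face of the rails with their bottoms at z = 31 mm, evenly spaced across the span with equal gaps (rounded down to the nearest mm) at the −x end and between each pair — any rounding remainder accumulates at the +x end.

The fence section is on the floor beside the picture frame on its −x side.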